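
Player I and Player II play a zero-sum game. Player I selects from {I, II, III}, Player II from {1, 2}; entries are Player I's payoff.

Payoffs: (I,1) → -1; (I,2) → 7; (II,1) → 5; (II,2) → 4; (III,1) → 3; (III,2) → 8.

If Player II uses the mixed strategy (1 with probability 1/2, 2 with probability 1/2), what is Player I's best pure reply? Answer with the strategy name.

III

Expected payoff of I: (1/2)·(-1) + (1/2)·7 = 3.
Expected payoff of II: (1/2)·5 + (1/2)·4 = 9/2.
Expected payoff of III: (1/2)·3 + (1/2)·8 = 11/2.
The largest is 11/2, so Player I's best response is III.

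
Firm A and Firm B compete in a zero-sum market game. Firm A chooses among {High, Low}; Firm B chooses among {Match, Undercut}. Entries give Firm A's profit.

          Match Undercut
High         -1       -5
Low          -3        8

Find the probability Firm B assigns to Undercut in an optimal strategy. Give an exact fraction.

2/15

Row minima: High → -5, Low → -3; maximin = -3.
Column maxima: Match → -1, Undercut → 8; minimax = -1.
-3 ≠ -1, so there is no saddle point; optimal play is mixed.
Let Firm A play High with probability p. Expected payoff against Match: (-1)p + (-3)(1−p) = 2p − 3; against Undercut: (-5)p + 8(1−p) = −13p + 8.
Setting these equal: 2p − 3 = −13p + 8 ⇒ 15p = 11 ⇒ p = 11/15, and the value is (2)·(11/15) − 3 = -23/15.
For Firm B: with q = P(Match), equating High's and Low's payoffs gives 4q − 5 = −11q + 8 ⇒ q = 13/15.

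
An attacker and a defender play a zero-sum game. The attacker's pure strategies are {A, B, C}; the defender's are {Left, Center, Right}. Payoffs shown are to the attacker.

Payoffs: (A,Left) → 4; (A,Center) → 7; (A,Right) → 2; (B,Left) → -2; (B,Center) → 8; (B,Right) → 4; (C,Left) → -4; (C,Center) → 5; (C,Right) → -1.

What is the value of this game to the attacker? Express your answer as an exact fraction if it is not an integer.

Row minima: A → 2, B → -2, C → -4; maximin = 2.
Column maxima: Left → 4, Center → 8, Right → 4; minimax = 4.
2 ≠ 4, so there is no saddle point; optimal play is mixed.
C is strictly dominated by A, so the attacker never plays it.
Center is strictly dominated by Left (it gives the attacker strictly more in every row), so the defender never plays it.
On the remaining 2×2 (A, B vs Left, Right):
Let the attacker play A with probability p. Expected payoff against Left: 4p + (-2)(1−p) = 6p − 2; against Right: 2p + 4(1−p) = −2p + 4.
Setting these equal: 6p − 2 = −2p + 4 ⇒ 8p = 6 ⇒ p = 3/4, and the value is (6)·(3/4) − 2 = 5/2.
For the defender: with q = P(Left), equating A's and B's payoffs gives 2q + 2 = −6q + 4 ⇒ q = 1/4.

5/2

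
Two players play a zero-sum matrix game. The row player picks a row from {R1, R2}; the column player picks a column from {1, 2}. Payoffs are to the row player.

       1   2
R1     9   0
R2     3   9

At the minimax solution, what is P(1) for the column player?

3/5

Row minima: R1 → 0, R2 → 3; maximin = 3.
Column maxima: 1 → 9, 2 → 9; minimax = 9.
3 ≠ 9, so there is no saddle point; optimal play is mixed.
Let the row player play R1 with probability p. Expected payoff against 1: 9p + 3(1−p) = 6p + 3; against 2: 0p + 9(1−p) = −9p + 9.
Setting these equal: 6p + 3 = −9p + 9 ⇒ 15p = 6 ⇒ p = 2/5, and the value is (6)·(2/5) + 3 = 27/5.
For the column player: with q = P(1), equating R1's and R2's payoffs gives 9q = −6q + 9 ⇒ q = 3/5.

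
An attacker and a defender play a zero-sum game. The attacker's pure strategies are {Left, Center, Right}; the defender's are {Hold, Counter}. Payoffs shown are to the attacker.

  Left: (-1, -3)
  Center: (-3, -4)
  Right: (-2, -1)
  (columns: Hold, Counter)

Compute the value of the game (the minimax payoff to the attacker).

-5/3

Row minima: Left → -3, Center → -4, Right → -2; maximin = -2.
Column maxima: Hold → -1, Counter → -1; minimax = -1.
-2 ≠ -1, so there is no saddle point; optimal play is mixed.
Center is strictly dominated by Left, so the attacker never plays it.
On the remaining 2×2 (Left, Right vs Hold, Counter):
Let the attacker play Left with probability p. Expected payoff against Hold: (-1)p + (-2)(1−p) = p − 2; against Counter: (-3)p + (-1)(1−p) = −2p − 1.
Setting these equal: p − 2 = −2p − 1 ⇒ 3p = 1 ⇒ p = 1/3, and the value is (1)·(1/3) − 2 = -5/3.
For the defender: with q = P(Hold), equating Left's and Right's payoffs gives 2q − 3 = −q − 1 ⇒ q = 2/3.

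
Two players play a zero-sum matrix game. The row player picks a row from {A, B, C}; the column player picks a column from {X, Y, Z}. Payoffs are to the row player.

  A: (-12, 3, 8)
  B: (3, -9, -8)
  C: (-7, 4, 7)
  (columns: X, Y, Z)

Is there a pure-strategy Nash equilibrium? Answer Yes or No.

No

Row minima: A → -12, B → -9, C → -7; maximin = -7.
Column maxima: X → 3, Y → 4, Z → 8; minimax = 3.
-7 ≠ 3, so no pure-strategy equilibrium exists.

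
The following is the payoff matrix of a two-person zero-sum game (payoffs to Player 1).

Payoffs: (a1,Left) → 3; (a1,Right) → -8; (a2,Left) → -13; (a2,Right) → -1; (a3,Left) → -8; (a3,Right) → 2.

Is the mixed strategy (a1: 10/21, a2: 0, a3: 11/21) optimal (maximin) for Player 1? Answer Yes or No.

Against Left this mix gives (10/21)·3 + (11/21)·(-8) = -58/21.
Against Right this mix gives (10/21)·(-8) + (11/21)·2 = -58/21.
All of Player 2's active replies (Left, Right) yield -58/21, and no column does worse for Player 1. The mix makes Player 2 indifferent and guarantees -58/21, so it is optimal.

Yes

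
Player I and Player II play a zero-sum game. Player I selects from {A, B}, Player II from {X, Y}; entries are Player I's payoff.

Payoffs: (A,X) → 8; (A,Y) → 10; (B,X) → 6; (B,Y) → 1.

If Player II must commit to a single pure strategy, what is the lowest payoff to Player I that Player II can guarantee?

Column maxima: X → 8, Y → 10.
The smallest of these is 8.

8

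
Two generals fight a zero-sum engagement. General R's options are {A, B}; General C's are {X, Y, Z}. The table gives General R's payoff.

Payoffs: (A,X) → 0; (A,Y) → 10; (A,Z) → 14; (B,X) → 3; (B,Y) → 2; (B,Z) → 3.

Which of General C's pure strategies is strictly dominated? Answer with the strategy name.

Y holds General R's payoff strictly below Z in every row: 10 < 14, 2 < 3.
So Z is strictly dominated for General C.

Z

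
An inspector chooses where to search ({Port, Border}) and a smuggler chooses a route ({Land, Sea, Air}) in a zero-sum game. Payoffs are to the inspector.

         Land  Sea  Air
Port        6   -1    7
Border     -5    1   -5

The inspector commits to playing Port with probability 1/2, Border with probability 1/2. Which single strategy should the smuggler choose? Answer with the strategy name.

Sea

If the smuggler plays Land, the inspector's expected payoff is (1/2)·6 + (1/2)·(-5) = 1/2.
If the smuggler plays Sea, the inspector's expected payoff is (1/2)·(-1) + (1/2)·1 = 0.
If the smuggler plays Air, the inspector's expected payoff is (1/2)·7 + (1/2)·(-5) = 1.
The smuggler minimizes the inspector's payoff; the smallest is 0, so the best response is Sea.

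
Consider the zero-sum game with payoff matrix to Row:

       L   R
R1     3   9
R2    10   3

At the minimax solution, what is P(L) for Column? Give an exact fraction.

6/13

Row minima: R1 → 3, R2 → 3; maximin = 3.
Column maxima: L → 10, R → 9; minimax = 9.
3 ≠ 9, so there is no saddle point; optimal play is mixed.
Let Row play R1 with probability p. Expected payoff against L: 3p + 10(1−p) = −7p + 10; against R: 9p + 3(1−p) = 6p + 3.
Setting these equal: −7p + 10 = 6p + 3 ⇒ −13p = -7 ⇒ p = 7/13, and the value is (-7)·(7/13) + 10 = 81/13.
For Column: with q = P(L), equating R1's and R2's payoffs gives −6q + 9 = 7q + 3 ⇒ q = 6/13.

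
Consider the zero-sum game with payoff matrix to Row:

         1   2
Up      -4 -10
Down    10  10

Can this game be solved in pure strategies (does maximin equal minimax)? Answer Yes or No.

Row minima: Up → -10, Down → 10; maximin = 10.
Column maxima: 1 → 10, 2 → 10; minimax = 10.
maximin = minimax = 10, so a saddle point exists.

Yes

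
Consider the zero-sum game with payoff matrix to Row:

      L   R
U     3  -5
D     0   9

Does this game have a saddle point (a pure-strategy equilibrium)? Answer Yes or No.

Row minima: U → -5, D → 0; maximin = 0.
Column maxima: L → 3, R → 9; minimax = 3.
0 ≠ 3, so no pure-strategy equilibrium exists.

No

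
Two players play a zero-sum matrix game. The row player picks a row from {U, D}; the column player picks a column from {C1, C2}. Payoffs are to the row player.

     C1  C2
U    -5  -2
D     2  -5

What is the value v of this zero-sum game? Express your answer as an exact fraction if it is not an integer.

-29/10

Row minima: U → -5, D → -5; maximin = -5.
Column maxima: C1 → 2, C2 → -2; minimax = -2.
-5 ≠ -2, so there is no saddle point; optimal play is mixed.
Let the row player play U with probability p. Expected payoff against C1: (-5)p + 2(1−p) = −7p + 2; against C2: (-2)p + (-5)(1−p) = 3p − 5.
Setting these equal: −7p + 2 = 3p − 5 ⇒ −10p = -7 ⇒ p = 7/10, and the value is (-7)·(7/10) + 2 = -29/10.
For the column player: with q = P(C1), equating U's and D's payoffs gives −3q − 2 = 7q − 5 ⇒ q = 3/10.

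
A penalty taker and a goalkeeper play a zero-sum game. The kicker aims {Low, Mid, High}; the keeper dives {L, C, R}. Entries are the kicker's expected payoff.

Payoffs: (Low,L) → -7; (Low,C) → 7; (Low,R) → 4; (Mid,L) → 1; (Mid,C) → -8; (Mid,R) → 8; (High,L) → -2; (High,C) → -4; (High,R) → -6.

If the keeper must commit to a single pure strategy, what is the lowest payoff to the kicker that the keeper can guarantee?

1

Column maxima: L → 1, C → 7, R → 8.
The smallest of these is 1.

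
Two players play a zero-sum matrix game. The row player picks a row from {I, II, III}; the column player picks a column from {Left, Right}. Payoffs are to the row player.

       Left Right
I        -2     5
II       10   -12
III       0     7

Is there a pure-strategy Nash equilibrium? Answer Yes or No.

Row minima: I → -2, II → -12, III → 0; maximin = 0.
Column maxima: Left → 10, Right → 7; minimax = 7.
0 ≠ 7, so no pure-strategy equilibrium exists.

No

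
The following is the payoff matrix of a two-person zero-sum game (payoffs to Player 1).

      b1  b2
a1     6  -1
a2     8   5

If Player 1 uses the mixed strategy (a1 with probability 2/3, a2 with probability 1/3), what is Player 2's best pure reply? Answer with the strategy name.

b2

If Player 2 plays b1, Player 1's expected payoff is (2/3)·6 + (1/3)·8 = 20/3.
If Player 2 plays b2, Player 1's expected payoff is (2/3)·(-1) + (1/3)·5 = 1.
Player 2 minimizes Player 1's payoff; the smallest is 1, so the best response is b2.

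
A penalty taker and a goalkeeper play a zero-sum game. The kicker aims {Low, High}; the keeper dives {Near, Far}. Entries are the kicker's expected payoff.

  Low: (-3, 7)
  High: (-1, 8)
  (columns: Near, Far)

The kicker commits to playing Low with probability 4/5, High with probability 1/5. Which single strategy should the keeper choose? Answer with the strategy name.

If the keeper plays Near, the kicker's expected payoff is (4/5)·(-3) + (1/5)·(-1) = -13/5.
If the keeper plays Far, the kicker's expected payoff is (4/5)·7 + (1/5)·8 = 36/5.
The keeper minimizes the kicker's payoff; the smallest is -13/5, so the best response is Near.

Near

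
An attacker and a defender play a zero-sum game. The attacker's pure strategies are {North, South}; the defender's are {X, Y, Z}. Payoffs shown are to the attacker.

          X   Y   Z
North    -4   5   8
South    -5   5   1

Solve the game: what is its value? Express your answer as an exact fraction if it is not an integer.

-4

Row minima: North → -4, South → -5; maximin = -4.
Column maxima: X → -4, Y → 5, Z → 8; minimax = -4.
Since maximin = minimax = -4, there is a saddle point and the value is -4.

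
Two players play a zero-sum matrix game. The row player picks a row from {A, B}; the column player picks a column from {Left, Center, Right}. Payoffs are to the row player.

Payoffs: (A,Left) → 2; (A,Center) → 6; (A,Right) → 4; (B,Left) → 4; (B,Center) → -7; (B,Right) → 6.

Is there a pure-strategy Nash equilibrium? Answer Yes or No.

No

Row minima: A → 2, B → -7; maximin = 2.
Column maxima: Left → 4, Center → 6, Right → 6; minimax = 4.
2 ≠ 4, so no pure-strategy equilibrium exists.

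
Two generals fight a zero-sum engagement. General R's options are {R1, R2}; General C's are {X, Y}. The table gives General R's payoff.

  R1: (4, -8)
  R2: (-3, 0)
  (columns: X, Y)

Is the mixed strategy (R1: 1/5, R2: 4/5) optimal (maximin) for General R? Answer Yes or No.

Yes

Against X this mix gives (1/5)·4 + (4/5)·(-3) = -8/5.
Against Y this mix gives (1/5)·(-8) + (4/5)·0 = -8/5.
All of General C's active replies (X, Y) yield -8/5, and no column does worse for General R. The mix makes General C indifferent and guarantees -8/5, so it is optimal.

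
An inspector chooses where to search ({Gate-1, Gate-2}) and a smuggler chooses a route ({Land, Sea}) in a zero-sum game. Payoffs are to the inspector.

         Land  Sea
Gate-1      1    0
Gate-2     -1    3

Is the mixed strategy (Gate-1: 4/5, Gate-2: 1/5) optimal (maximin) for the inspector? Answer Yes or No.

Against Land this mix gives (4/5)·1 + (1/5)·(-1) = 3/5.
Against Sea this mix gives (4/5)·0 + (1/5)·3 = 3/5.
All of the smuggler's active replies (Land, Sea) yield 3/5, and no column does worse for the inspector. The mix makes the smuggler indifferent and guarantees 3/5, so it is optimal.

Yes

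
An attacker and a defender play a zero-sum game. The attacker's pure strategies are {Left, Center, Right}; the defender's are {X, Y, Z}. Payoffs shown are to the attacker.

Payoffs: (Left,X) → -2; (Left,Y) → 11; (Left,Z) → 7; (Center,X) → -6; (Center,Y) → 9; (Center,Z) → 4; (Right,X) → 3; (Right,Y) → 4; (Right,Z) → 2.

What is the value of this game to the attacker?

Row minima: Left → -2, Center → -6, Right → 2; maximin = 2.
Column maxima: X → 3, Y → 11, Z → 7; minimax = 3.
2 ≠ 3, so there is no saddle point; optimal play is mixed.
Center is strictly dominated by Left, so the attacker never plays it.
Y is strictly dominated by X (it gives the attacker strictly more in every row), so the defender never plays it.
On the remaining 2×2 (Left, Right vs X, Z):
Let the attacker play Left with probability p. Expected payoff against X: (-2)p + 3(1−p) = −5p + 3; against Z: 7p + 2(1−p) = 5p + 2.
Setting these equal: −5p + 3 = 5p + 2 ⇒ −10p = -1 ⇒ p = 1/10, and the value is (-5)·(1/10) + 3 = 5/2.
For the defender: with q = P(X), equating Left's and Right's payoffs gives −9q + 7 = q + 2 ⇒ q = 1/2.

5/2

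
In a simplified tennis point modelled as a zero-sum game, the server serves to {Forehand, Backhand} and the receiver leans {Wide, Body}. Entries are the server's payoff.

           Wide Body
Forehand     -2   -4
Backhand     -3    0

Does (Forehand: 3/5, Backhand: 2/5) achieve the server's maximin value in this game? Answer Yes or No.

Against Wide this mix gives (3/5)·(-2) + (2/5)·(-3) = -12/5.
Against Body this mix gives (3/5)·(-4) + (2/5)·0 = -12/5.
All of the receiver's active replies (Wide, Body) yield -12/5, and no column does worse for the server. The mix makes the receiver indifferent and guarantees -12/5, so it is optimal.

Yes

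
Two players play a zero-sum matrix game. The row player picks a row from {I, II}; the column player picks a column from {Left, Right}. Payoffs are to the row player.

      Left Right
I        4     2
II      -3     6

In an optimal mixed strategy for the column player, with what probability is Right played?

Row minima: I → 2, II → -3; maximin = 2.
Column maxima: Left → 4, Right → 6; minimax = 4.
2 ≠ 4, so there is no saddle point; optimal play is mixed.
Let the row player play I with probability p. Expected payoff against Left: 4p + (-3)(1−p) = 7p − 3; against Right: 2p + 6(1−p) = −4p + 6.
Setting these equal: 7p − 3 = −4p + 6 ⇒ 11p = 9 ⇒ p = 9/11, and the value is (7)·(9/11) − 3 = 30/11.
For the column player: with q = P(Left), equating I's and II's payoffs gives 2q + 2 = −9q + 6 ⇒ q = 4/11.

7/11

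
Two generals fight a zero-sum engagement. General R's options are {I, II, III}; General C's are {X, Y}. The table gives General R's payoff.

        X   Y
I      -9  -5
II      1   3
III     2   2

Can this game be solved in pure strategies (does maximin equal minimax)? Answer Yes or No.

Yes

Row minima: I → -9, II → 1, III → 2; maximin = 2.
Column maxima: X → 2, Y → 3; minimax = 2.
maximin = minimax = 2, so a saddle point exists.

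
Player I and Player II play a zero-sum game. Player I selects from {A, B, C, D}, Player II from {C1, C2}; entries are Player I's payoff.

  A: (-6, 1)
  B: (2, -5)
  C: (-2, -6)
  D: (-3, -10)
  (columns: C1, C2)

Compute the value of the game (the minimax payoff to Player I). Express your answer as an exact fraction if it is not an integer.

Row minima: A → -6, B → -5, C → -6, D → -10; maximin = -5.
Column maxima: C1 → 2, C2 → 1; minimax = 1.
-5 ≠ 1, so there is no saddle point; optimal play is mixed.
C is strictly dominated by B, so Player I never plays it.
D is strictly dominated by B, so Player I never plays it.
On the remaining 2×2 (A, B vs C1, C2):
Let Player I play A with probability p. Expected payoff against C1: (-6)p + 2(1−p) = −8p + 2; against C2: 1p + (-5)(1−p) = 6p − 5.
Setting these equal: −8p + 2 = 6p − 5 ⇒ −14p = -7 ⇒ p = 1/2, and the value is (-8)·(1/2) + 2 = -2.
For Player II: with q = P(C1), equating A's and B's payoffs gives −7q + 1 = 7q − 5 ⇒ q = 3/7.

-2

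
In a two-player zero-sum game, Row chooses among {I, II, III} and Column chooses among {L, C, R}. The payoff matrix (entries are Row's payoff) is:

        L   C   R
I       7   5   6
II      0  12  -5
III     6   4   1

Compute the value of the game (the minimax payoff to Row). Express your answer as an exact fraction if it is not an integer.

97/18

Row minima: I → 5, II → -5, III → 1; maximin = 5.
Column maxima: L → 7, C → 12, R → 6; minimax = 6.
5 ≠ 6, so there is no saddle point; optimal play is mixed.
III is strictly dominated by I, so Row never plays it.
L is strictly dominated by R (it gives Row strictly more in every row), so Column never plays it.
On the remaining 2×2 (I, II vs C, R):
Let Row play I with probability p. Expected payoff against C: 5p + 12(1−p) = −7p + 12; against R: 6p + (-5)(1−p) = 11p − 5.
Setting these equal: −7p + 12 = 11p − 5 ⇒ −18p = -17 ⇒ p = 17/18, and the value is (-7)·(17/18) + 12 = 97/18.
For Column: with q = P(C), equating I's and II's payoffs gives −q + 6 = 17q − 5 ⇒ q = 11/18.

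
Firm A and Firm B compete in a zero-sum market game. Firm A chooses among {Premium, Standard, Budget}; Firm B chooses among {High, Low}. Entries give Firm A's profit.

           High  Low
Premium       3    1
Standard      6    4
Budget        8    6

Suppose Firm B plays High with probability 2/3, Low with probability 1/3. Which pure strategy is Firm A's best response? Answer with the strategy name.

Budget

Expected payoff of Premium: (2/3)·3 + (1/3)·1 = 7/3.
Expected payoff of Standard: (2/3)·6 + (1/3)·4 = 16/3.
Expected payoff of Budget: (2/3)·8 + (1/3)·6 = 22/3.
The largest is 22/3, so Firm A's best response is Budget.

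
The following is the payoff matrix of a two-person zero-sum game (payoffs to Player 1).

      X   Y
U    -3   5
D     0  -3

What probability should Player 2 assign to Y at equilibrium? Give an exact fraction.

Row minima: U → -3, D → -3; maximin = -3.
Column maxima: X → 0, Y → 5; minimax = 0.
-3 ≠ 0, so there is no saddle point; optimal play is mixed.
Let Player 1 play U with probability p. Expected payoff against X: (-3)p + 0(1−p) = −3p; against Y: 5p + (-3)(1−p) = 8p − 3.
Setting these equal: −3p = 8p − 3 ⇒ −11p = -3 ⇒ p = 3/11, and the value is (-3)·(3/11) = -9/11.
For Player 2: with q = P(X), equating U's and D's payoffs gives −8q + 5 = 3q − 3 ⇒ q = 8/11.

3/11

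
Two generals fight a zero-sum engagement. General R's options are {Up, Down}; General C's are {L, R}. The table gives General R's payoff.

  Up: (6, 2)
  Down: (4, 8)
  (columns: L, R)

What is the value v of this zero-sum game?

5

Row minima: Up → 2, Down → 4; maximin = 4.
Column maxima: L → 6, R → 8; minimax = 6.
4 ≠ 6, so there is no saddle point; optimal play is mixed.
Let General R play Up with probability p. Expected payoff against L: 6p + 4(1−p) = 2p + 4; against R: 2p + 8(1−p) = −6p + 8.
Setting these equal: 2p + 4 = −6p + 8 ⇒ 8p = 4 ⇒ p = 1/2, and the value is (2)·(1/2) + 4 = 5.
For General C: with q = P(L), equating Up's and Down's payoffs gives 4q + 2 = −4q + 8 ⇒ q = 3/4.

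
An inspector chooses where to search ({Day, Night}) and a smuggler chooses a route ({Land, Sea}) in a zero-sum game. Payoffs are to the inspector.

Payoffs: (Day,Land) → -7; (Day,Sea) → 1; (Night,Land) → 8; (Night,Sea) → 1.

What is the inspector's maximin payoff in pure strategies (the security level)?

1

Row minima: Day → -7, Night → 1.
The best of these is 1.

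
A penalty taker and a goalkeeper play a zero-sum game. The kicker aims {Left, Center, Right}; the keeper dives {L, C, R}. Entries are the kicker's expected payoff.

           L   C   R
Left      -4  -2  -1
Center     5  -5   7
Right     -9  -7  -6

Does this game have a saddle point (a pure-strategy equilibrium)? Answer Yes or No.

Row minima: Left → -4, Center → -5, Right → -9; maximin = -4.
Column maxima: L → 5, C → -2, R → 7; minimax = -2.
-4 ≠ -2, so no pure-strategy equilibrium exists.

No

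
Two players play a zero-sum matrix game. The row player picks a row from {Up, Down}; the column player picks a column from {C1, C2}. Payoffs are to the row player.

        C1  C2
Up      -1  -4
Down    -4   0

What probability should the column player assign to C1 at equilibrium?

4/7

Row minima: Up → -4, Down → -4; maximin = -4.
Column maxima: C1 → -1, C2 → 0; minimax = -1.
-4 ≠ -1, so there is no saddle point; optimal play is mixed.
Let the row player play Up with probability p. Expected payoff against C1: (-1)p + (-4)(1−p) = 3p − 4; against C2: (-4)p + 0(1−p) = −4p.
Setting these equal: 3p − 4 = −4p ⇒ 7p = 4 ⇒ p = 4/7, and the value is (3)·(4/7) − 4 = -16/7.
For the column player: with q = P(C1), equating Up's and Down's payoffs gives 3q − 4 = −4q ⇒ q = 4/7.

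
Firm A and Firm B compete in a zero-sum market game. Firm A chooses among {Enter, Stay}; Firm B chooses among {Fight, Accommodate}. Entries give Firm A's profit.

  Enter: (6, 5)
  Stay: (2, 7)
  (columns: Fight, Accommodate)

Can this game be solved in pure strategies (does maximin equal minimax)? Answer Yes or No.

Row minima: Enter → 5, Stay → 2; maximin = 5.
Column maxima: Fight → 6, Accommodate → 7; minimax = 6.
5 ≠ 6, so no pure-strategy equilibrium exists.

No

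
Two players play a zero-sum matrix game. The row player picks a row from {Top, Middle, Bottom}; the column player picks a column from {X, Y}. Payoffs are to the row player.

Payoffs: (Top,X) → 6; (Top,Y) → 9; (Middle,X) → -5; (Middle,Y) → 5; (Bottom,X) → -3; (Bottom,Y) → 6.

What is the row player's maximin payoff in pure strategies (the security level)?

Row minima: Top → 6, Middle → -5, Bottom → -3.
The best of these is 6.

6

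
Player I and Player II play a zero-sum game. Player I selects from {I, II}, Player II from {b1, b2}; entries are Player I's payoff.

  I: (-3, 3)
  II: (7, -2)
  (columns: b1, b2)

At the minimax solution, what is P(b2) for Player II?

2/3

Row minima: I → -3, II → -2; maximin = -2.
Column maxima: b1 → 7, b2 → 3; minimax = 3.
-2 ≠ 3, so there is no saddle point; optimal play is mixed.
Let Player I play I with probability p. Expected payoff against b1: (-3)p + 7(1−p) = −10p + 7; against b2: 3p + (-2)(1−p) = 5p − 2.
Setting these equal: −10p + 7 = 5p − 2 ⇒ −15p = -9 ⇒ p = 3/5, and the value is (-10)·(3/5) + 7 = 1.
For Player II: with q = P(b1), equating I's and II's payoffs gives −6q + 3 = 9q − 2 ⇒ q = 1/3.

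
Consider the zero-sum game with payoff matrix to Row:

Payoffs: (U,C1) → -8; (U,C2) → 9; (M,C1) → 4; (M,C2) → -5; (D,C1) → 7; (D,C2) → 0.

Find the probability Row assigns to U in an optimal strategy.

7/24

Row minima: U → -8, M → -5, D → 0; maximin = 0.
Column maxima: C1 → 7, C2 → 9; minimax = 7.
0 ≠ 7, so there is no saddle point; optimal play is mixed.
M is strictly dominated by D, so Row never plays it.
On the remaining 2×2 (U, D vs C1, C2):
Let Row play U with probability p. Expected payoff against C1: (-8)p + 7(1−p) = −15p + 7; against C2: 9p + 0(1−p) = 9p.
Setting these equal: −15p + 7 = 9p ⇒ −24p = -7 ⇒ p = 7/24, and the value is (-15)·(7/24) + 7 = 21/8.
For Column: with q = P(C1), equating U's and D's payoffs gives −17q + 9 = 7q ⇒ q = 3/8.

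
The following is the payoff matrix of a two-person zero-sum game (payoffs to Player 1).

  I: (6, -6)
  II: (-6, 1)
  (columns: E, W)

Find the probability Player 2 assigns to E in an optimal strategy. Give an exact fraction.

Row minima: I → -6, II → -6; maximin = -6.
Column maxima: E → 6, W → 1; minimax = 1.
-6 ≠ 1, so there is no saddle point; optimal play is mixed.
Let Player 1 play I with probability p. Expected payoff against E: 6p + (-6)(1−p) = 12p − 6; against W: (-6)p + 1(1−p) = −7p + 1.
Setting these equal: 12p − 6 = −7p + 1 ⇒ 19p = 7 ⇒ p = 7/19, and the value is (12)·(7/19) − 6 = -30/19.
For Player 2: with q = P(E), equating I's and II's payoffs gives 12q − 6 = −7q + 1 ⇒ q = 7/19.

7/19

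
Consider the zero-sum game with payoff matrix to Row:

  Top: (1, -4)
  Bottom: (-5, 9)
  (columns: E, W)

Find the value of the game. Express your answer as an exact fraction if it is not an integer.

Row minima: Top → -4, Bottom → -5; maximin = -4.
Column maxima: E → 1, W → 9; minimax = 1.
-4 ≠ 1, so there is no saddle point; optimal play is mixed.
Let Row play Top with probability p. Expected payoff against E: 1p + (-5)(1−p) = 6p − 5; against W: (-4)p + 9(1−p) = −13p + 9.
Setting these equal: 6p − 5 = −13p + 9 ⇒ 19p = 14 ⇒ p = 14/19, and the value is (6)·(14/19) − 5 = -11/19.
For Column: with q = P(E), equating Top's and Bottom's payoffs gives 5q − 4 = −14q + 9 ⇒ q = 13/19.

-11/19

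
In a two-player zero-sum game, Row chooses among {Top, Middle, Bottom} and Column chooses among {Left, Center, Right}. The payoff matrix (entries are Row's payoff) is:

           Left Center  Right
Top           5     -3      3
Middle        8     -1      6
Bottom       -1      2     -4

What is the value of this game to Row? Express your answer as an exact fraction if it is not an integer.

Row minima: Top → -3, Middle → -1, Bottom → -4; maximin = -1.
Column maxima: Left → 8, Center → 2, Right → 6; minimax = 2.
-1 ≠ 2, so there is no saddle point; optimal play is mixed.
Top is strictly dominated by Middle, so Row never plays it.
Left is strictly dominated by Right (it gives Row strictly more in every row), so Column never plays it.
On the remaining 2×2 (Middle, Bottom vs Center, Right):
Let Row play Middle with probability p. Expected payoff against Center: (-1)p + 2(1−p) = −3p + 2; against Right: 6p + (-4)(1−p) = 10p − 4.
Setting these equal: −3p + 2 = 10p − 4 ⇒ −13p = -6 ⇒ p = 6/13, and the value is (-3)·(6/13) + 2 = 8/13.
For Column: with q = P(Center), equating Middle's and Bottom's payoffs gives −7q + 6 = 6q − 4 ⇒ q = 10/13.

8/13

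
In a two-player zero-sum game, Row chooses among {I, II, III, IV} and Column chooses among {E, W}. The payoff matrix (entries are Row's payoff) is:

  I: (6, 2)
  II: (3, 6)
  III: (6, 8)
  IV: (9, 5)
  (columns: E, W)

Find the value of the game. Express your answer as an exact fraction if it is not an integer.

7

Row minima: I → 2, II → 3, III → 6, IV → 5; maximin = 6.
Column maxima: E → 9, W → 8; minimax = 8.
6 ≠ 8, so there is no saddle point; optimal play is mixed.
I is strictly dominated by IV, so Row never plays it.
II is strictly dominated by III, so Row never plays it.
On the remaining 2×2 (III, IV vs E, W):
Let Row play III with probability p. Expected payoff against E: 6p + 9(1−p) = −3p + 9; against W: 8p + 5(1−p) = 3p + 5.
Setting these equal: −3p + 9 = 3p + 5 ⇒ −6p = -4 ⇒ p = 2/3, and the value is (-3)·(2/3) + 9 = 7.
For Column: with q = P(E), equating III's and IV's payoffs gives −2q + 8 = 4q + 5 ⇒ q = 1/2.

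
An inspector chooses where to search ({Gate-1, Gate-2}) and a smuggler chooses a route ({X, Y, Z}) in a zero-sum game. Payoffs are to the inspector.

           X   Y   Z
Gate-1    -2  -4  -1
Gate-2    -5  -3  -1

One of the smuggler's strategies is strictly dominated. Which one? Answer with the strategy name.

X holds the inspector's payoff strictly below Z in every row: -2 < -1, -5 < -1.
So Z is strictly dominated for the smuggler.

Z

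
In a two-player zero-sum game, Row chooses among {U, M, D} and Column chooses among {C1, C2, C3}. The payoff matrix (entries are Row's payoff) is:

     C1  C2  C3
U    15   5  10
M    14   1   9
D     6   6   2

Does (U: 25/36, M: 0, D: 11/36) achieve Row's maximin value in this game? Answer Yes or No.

Against C1 this mix gives (25/36)·15 + (11/36)·6 = 49/4.
Against C2 this mix gives (25/36)·5 + (11/36)·6 = 191/36.
Against C3 this mix gives (25/36)·10 + (11/36)·2 = 68/9.
Column will play C2, holding Row to 191/36. Shifting weight toward the row that does better against C2 would raise this floor (the equalizing mix achieves 50/9 against both C2 and C3), so the proposed strategy is not optimal.

No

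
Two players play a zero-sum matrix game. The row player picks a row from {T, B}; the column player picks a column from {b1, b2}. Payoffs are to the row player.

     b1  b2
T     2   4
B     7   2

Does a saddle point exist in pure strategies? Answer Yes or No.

Row minima: T → 2, B → 2; maximin = 2.
Column maxima: b1 → 7, b2 → 4; minimax = 4.
2 ≠ 4, so no pure-strategy equilibrium exists.

No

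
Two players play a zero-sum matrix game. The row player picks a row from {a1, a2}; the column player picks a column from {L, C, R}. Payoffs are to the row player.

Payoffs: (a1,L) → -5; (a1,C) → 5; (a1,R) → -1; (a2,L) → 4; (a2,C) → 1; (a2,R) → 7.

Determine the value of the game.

25/13

Row minima: a1 → -5, a2 → 1; maximin = 1.
Column maxima: L → 4, C → 5, R → 7; minimax = 4.
1 ≠ 4, so there is no saddle point; optimal play is mixed.
R is strictly dominated by L (it gives the row player strictly more in every row), so the column player never plays it.
On the remaining 2×2 (a1, a2 vs L, C):
Let the row player play a1 with probability p. Expected payoff against L: (-5)p + 4(1−p) = −9p + 4; against C: 5p + 1(1−p) = 4p + 1.
Setting these equal: −9p + 4 = 4p + 1 ⇒ −13p = -3 ⇒ p = 3/13, and the value is (-9)·(3/13) + 4 = 25/13.
For the column player: with q = P(L), equating a1's and a2's payoffs gives −10q + 5 = 3q + 1 ⇒ q = 4/13.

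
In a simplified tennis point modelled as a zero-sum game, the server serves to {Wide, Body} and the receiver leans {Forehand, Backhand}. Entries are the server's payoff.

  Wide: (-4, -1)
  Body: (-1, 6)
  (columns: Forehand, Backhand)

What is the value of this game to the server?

-1

Row minima: Wide → -4, Body → -1; maximin = -1.
Column maxima: Forehand → -1, Backhand → 6; minimax = -1.
Since maximin = minimax = -1, there is a saddle point and the value is -1.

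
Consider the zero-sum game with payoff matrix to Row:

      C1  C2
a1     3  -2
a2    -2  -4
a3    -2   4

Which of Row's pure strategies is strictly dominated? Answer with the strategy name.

a2

a1 gives a strictly higher payoff than a2 against every column: 3 > -2, -2 > -4.
So a2 is strictly dominated and Row never plays it.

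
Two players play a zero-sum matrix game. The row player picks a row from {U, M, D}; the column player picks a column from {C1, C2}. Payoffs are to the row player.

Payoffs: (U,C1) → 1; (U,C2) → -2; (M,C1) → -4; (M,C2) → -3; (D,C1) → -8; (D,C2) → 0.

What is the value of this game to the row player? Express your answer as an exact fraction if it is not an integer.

-16/11

Row minima: U → -2, M → -4, D → -8; maximin = -2.
Column maxima: C1 → 1, C2 → 0; minimax = 0.
-2 ≠ 0, so there is no saddle point; optimal play is mixed.
M is strictly dominated by U, so the row player never plays it.
On the remaining 2×2 (U, D vs C1, C2):
Let the row player play U with probability p. Expected payoff against C1: 1p + (-8)(1−p) = 9p − 8; against C2: (-2)p + 0(1−p) = −2p.
Setting these equal: 9p − 8 = −2p ⇒ 11p = 8 ⇒ p = 8/11, and the value is (9)·(8/11) − 8 = -16/11.
For the column player: with q = P(C1), equating U's and D's payoffs gives 3q − 2 = −8q ⇒ q = 2/11.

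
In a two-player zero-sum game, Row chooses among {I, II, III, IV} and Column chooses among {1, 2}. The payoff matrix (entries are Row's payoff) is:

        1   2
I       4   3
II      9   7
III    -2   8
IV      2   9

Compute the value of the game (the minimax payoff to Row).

67/9

Row minima: I → 3, II → 7, III → -2, IV → 2; maximin = 7.
Column maxima: 1 → 9, 2 → 9; minimax = 9.
7 ≠ 9, so there is no saddle point; optimal play is mixed.
I is strictly dominated by II, so Row never plays it.
III is strictly dominated by IV, so Row never plays it.
On the remaining 2×2 (II, IV vs 1, 2):
Let Row play II with probability p. Expected payoff against 1: 9p + 2(1−p) = 7p + 2; against 2: 7p + 9(1−p) = −2p + 9.
Setting these equal: 7p + 2 = −2p + 9 ⇒ 9p = 7 ⇒ p = 7/9, and the value is (7)·(7/9) + 2 = 67/9.
For Column: with q = P(1), equating II's and IV's payoffs gives 2q + 7 = −7q + 9 ⇒ q = 2/9.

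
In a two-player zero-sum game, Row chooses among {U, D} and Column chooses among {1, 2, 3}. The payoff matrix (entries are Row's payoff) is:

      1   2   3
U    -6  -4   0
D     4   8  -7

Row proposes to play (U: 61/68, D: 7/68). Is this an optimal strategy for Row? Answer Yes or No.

No

Against 1 this mix gives (61/68)·(-6) + (7/68)·4 = -169/34.
Against 2 this mix gives (61/68)·(-4) + (7/68)·8 = -47/17.
Against 3 this mix gives (61/68)·0 + (7/68)·(-7) = -49/68.
Column will play 1, holding Row to -169/34. Shifting weight toward the row that does better against 1 would raise this floor (the equalizing mix achieves -42/17 against both 1 and 3), so the proposed strategy is not optimal.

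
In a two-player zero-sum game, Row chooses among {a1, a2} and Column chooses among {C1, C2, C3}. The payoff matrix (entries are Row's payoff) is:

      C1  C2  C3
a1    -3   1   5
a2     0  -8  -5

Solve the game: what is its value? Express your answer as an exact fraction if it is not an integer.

-2

Row minima: a1 → -3, a2 → -8; maximin = -3.
Column maxima: C1 → 0, C2 → 1, C3 → 5; minimax = 0.
-3 ≠ 0, so there is no saddle point; optimal play is mixed.
C3 is strictly dominated by C2 (it gives Row strictly more in every row), so Column never plays it.
On the remaining 2×2 (a1, a2 vs C1, C2):
Let Row play a1 with probability p. Expected payoff against C1: (-3)p + 0(1−p) = −3p; against C2: 1p + (-8)(1−p) = 9p − 8.
Setting these equal: −3p = 9p − 8 ⇒ −12p = -8 ⇒ p = 2/3, and the value is (-3)·(2/3) = -2.
For Column: with q = P(C1), equating a1's and a2's payoffs gives −4q + 1 = 8q − 8 ⇒ q = 3/4.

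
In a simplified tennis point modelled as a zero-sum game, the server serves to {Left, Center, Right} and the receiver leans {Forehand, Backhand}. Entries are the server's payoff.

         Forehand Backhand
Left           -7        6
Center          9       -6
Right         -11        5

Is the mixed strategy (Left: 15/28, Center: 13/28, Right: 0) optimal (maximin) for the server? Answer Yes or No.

Yes

Against Forehand this mix gives (15/28)·(-7) + (13/28)·9 = 3/7.
Against Backhand this mix gives (15/28)·6 + (13/28)·(-6) = 3/7.
All of the receiver's active replies (Forehand, Backhand) yield 3/7, and no column does worse for the server. The mix makes the receiver indifferent and guarantees 3/7, so it is optimal.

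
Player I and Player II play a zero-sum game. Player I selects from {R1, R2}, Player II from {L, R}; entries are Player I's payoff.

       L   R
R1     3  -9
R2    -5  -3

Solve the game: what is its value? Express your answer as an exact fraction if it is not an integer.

-27/7

Row minima: R1 → -9, R2 → -5; maximin = -5.
Column maxima: L → 3, R → -3; minimax = -3.
-5 ≠ -3, so there is no saddle point; optimal play is mixed.
Let Player I play R1 with probability p. Expected payoff against L: 3p + (-5)(1−p) = 8p − 5; against R: (-9)p + (-3)(1−p) = −6p − 3.
Setting these equal: 8p − 5 = −6p − 3 ⇒ 14p = 2 ⇒ p = 1/7, and the value is (8)·(1/7) − 5 = -27/7.
For Player II: with q = P(L), equating R1's and R2's payoffs gives 12q − 9 = −2q − 3 ⇒ q = 3/7.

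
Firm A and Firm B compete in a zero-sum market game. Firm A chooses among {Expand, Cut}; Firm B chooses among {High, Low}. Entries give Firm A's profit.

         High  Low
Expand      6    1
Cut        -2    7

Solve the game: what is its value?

Row minima: Expand → 1, Cut → -2; maximin = 1.
Column maxima: High → 6, Low → 7; minimax = 6.
1 ≠ 6, so there is no saddle point; optimal play is mixed.
Let Firm A play Expand with probability p. Expected payoff against High: 6p + (-2)(1−p) = 8p − 2; against Low: 1p + 7(1−p) = −6p + 7.
Setting these equal: 8p − 2 = −6p + 7 ⇒ 14p = 9 ⇒ p = 9/14, and the value is (8)·(9/14) − 2 = 22/7.
For Firm B: with q = P(High), equating Expand's and Cut's payoffs gives 5q + 1 = −9q + 7 ⇒ q = 3/7.

22/7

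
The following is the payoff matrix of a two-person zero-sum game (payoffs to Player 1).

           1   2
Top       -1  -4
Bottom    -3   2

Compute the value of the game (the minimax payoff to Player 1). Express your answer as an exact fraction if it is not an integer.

-7/4

Row minima: Top → -4, Bottom → -3; maximin = -3.
Column maxima: 1 → -1, 2 → 2; minimax = -1.
-3 ≠ -1, so there is no saddle point; optimal play is mixed.
Let Player 1 play Top with probability p. Expected payoff against 1: (-1)p + (-3)(1−p) = 2p − 3; against 2: (-4)p + 2(1−p) = −6p + 2.
Setting these equal: 2p − 3 = −6p + 2 ⇒ 8p = 5 ⇒ p = 5/8, and the value is (2)·(5/8) − 3 = -7/4.
For Player 2: with q = P(1), equating Top's and Bottom's payoffs gives 3q − 4 = −5q + 2 ⇒ q = 3/4.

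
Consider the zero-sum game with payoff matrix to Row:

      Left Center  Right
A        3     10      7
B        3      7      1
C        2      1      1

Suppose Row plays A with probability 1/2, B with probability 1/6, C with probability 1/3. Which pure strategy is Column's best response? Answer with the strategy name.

Left

If Column plays Left, Row's expected payoff is (1/2)·3 + (1/6)·3 + (1/3)·2 = 8/3.
If Column plays Center, Row's expected payoff is (1/2)·10 + (1/6)·7 + (1/3)·1 = 13/2.
If Column plays Right, Row's expected payoff is (1/2)·7 + (1/6)·1 + (1/3)·1 = 4.
Column minimizes Row's payoff; the smallest is 8/3, so the best response is Left.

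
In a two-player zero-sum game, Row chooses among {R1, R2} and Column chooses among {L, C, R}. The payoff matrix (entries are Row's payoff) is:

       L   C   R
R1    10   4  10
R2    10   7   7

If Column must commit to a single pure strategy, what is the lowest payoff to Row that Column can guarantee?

Column maxima: L → 10, C → 7, R → 10.
The smallest of these is 7.

7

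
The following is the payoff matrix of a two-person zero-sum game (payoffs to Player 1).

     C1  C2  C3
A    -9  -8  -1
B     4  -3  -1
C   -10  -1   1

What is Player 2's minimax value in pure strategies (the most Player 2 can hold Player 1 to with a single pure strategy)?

-1

Column maxima: C1 → 4, C2 → -1, C3 → 1.
The smallest of these is -1.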